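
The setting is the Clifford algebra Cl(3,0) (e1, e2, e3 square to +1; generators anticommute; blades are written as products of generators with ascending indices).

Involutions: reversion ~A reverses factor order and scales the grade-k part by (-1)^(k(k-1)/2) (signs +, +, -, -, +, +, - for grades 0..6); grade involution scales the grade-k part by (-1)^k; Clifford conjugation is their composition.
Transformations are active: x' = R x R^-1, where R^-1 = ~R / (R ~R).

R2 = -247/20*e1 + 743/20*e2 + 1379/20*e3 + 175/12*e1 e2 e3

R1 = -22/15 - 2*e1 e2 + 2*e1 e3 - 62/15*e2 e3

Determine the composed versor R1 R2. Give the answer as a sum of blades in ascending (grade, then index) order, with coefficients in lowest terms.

Distribute over the terms of R1 (each basis-blade product reordered to ascending indices, repeated generators contracted through their squares):
(-22/15) R2 = 2717/150*e1 - 8173/150*e2 - 15169/150*e3 - 385/18*e1 e2 e3
(-2*e1 e2) R2 = -743/10*e1 - 247/10*e2 + 175/6*e3 - 1379/10*e1 e2 e3
(2*e1 e3) R2 = 1379/10*e1 + 175/6*e2 + 247/10*e3 - 743/10*e1 e2 e3
(-62/15*e2 e3) R2 = 1085/18*e1 - 42749/150*e2 + 23033/150*e3 + 7657/150*e1 e2 e3
Summing the partial products and collecting blades:
Answer: 31948/225*e1 - 25126/75*e2 + 7972/75*e3 - 41072/225*e1 e2 e3


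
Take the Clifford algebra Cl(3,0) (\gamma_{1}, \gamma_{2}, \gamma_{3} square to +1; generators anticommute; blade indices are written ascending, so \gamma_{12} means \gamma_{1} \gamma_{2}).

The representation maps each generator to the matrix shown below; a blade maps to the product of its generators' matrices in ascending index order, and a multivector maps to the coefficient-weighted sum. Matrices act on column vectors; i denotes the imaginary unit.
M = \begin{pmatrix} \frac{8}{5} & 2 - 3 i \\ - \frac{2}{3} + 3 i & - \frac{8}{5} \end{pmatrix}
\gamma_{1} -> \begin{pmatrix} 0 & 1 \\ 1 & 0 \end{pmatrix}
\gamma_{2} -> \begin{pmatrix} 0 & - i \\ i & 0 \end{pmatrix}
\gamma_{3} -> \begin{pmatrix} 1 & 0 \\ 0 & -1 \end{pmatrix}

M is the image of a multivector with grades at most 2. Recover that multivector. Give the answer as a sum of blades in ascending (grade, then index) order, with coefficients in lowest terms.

Method: 1, rho(\gamma_{1}), rho(\gamma_{2}), rho(\gamma_{3}) form a trace-orthogonal basis of the 2x2 complex matrices (tr(X Y) = 2 if X = Y, else 0), so M = m0*1 + m1*rho(\gamma_{1}) + m2*rho(\gamma_{2}) + m3*rho(\gamma_{3}) with m0 = tr(M)/2 = 0, m1 = tr(M rho(\gamma_{1}))/2 = \frac{2}{3}, m2 = tr(M rho(\gamma_{2}))/2 = 3 + \frac{4 i}{3}, m3 = tr(M rho(\gamma_{3}))/2 = \frac{8}{5}.
Multiplying table entries, the bivector images are rho(\gamma_{12}) = i*rho(\gamma_{3}), rho(\gamma_{13}) = -i*rho(\gamma_{2}), rho(\gamma_{23}) = i*rho(\gamma_{1}); with real blade coefficients the real parts of m0..m3 are the coefficients of 1, \gamma_{1}, \gamma_{2}, \gamma_{3} and the imaginary parts give the bivectors (\gamma_{23}: Im m1, \gamma_{13}: -Im m2, \gamma_{12}: Im m3).
Answer: \frac{2}{3} \gamma_{1} + 3 \gamma_{2} + \frac{8}{5} \gamma_{3} - \frac{4}{3} \gamma_{13}


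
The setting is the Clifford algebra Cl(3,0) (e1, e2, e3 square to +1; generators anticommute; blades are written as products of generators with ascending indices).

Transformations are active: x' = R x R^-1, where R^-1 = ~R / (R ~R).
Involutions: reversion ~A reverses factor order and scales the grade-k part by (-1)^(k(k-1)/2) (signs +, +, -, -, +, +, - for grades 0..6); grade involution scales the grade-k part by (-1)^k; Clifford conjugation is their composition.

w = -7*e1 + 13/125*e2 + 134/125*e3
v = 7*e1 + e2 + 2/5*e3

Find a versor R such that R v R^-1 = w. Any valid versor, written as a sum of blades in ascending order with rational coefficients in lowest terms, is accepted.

Since q(v) = q(w) = 1254/25, the sum R = v + w = 138/125*e2 + 184/125*e3 does the job whenever invertible.
Answer: 138/125*e2 + 184/125*e3


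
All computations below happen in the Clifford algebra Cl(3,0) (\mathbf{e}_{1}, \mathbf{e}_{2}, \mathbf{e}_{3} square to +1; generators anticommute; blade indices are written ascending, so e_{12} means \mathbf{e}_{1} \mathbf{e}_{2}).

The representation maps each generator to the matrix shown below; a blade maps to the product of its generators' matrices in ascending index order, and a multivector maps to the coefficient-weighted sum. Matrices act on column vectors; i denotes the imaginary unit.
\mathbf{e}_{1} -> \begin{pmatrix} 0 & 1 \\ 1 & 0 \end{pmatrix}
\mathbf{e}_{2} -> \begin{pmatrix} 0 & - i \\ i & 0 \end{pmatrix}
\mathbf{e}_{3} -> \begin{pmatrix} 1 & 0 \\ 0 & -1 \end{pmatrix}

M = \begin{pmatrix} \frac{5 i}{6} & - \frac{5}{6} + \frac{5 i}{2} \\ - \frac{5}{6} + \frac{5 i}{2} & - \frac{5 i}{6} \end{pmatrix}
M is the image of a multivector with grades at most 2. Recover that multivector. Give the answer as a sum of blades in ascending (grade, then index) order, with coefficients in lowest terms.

Method: 1, rho(e_{1}), rho(e_{2}), rho(e_{3}) form a trace-orthogonal basis of the 2x2 complex matrices (tr(X Y) = 2 if X = Y, else 0), so M = m0*1 + m1*rho(e_{1}) + m2*rho(e_{2}) + m3*rho(e_{3}) with m0 = tr(M)/2 = 0, m1 = tr(M rho(e_{1}))/2 = - \frac{5}{6} + \frac{5 i}{2}, m2 = tr(M rho(e_{2}))/2 = 0, m3 = tr(M rho(e_{3}))/2 = \frac{5 i}{6}.
Multiplying table entries, the bivector images are rho(e_{12}) = i*rho(e_{3}), rho(e_{13}) = -i*rho(e_{2}), rho(e_{23}) = i*rho(e_{1}); with real blade coefficients the real parts of m0..m3 are the coefficients of 1, e_{1}, e_{2}, e_{3} and the imaginary parts give the bivectors (e_{23}: Im m1, e_{13}: -Im m2, e_{12}: Im m3).
Answer: -\frac{5}{6} e_{1} + \frac{5}{6} e_{12} + \frac{5}{2} e_{23}


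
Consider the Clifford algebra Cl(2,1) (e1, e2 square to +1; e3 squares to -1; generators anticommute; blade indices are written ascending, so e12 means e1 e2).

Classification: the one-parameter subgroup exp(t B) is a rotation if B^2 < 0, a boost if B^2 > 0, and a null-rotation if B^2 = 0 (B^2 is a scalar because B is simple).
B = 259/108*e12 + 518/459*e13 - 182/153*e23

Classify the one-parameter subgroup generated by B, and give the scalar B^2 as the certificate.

B^2 term by term: the squares give (259/108)^2*(e12)^2 + (518/459)^2*(e13)^2 + (-182/153)^2*(e23)^2 = 67081/11664*(-1) + 268324/210681*(+1) + 33124/23409*(+1) = -49/16 (each basis 2-blade squares to minus the product of its generators' squares); cross terms between blades sharing an index anticommute and cancel. So B^2 = -49/16.
Answer: rotation, certificate B^2 = -49/16. B^2 = -49/16 is basis-independent, so its sign is the whole story.


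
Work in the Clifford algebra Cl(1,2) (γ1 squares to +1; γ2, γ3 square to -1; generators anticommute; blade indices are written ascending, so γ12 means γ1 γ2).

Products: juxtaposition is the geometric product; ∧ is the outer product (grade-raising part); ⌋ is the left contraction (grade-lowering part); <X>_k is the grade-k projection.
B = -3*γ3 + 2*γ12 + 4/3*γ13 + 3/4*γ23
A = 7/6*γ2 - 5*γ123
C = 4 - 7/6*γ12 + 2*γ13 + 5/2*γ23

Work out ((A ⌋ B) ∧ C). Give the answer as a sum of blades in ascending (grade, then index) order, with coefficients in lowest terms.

step 1: 7/3*γ1 - 7/8*γ3
step 2: 28/3*γ1 - 7/2*γ3 + 329/48*γ123
Answer: 28/3*γ1 - 7/2*γ3 + 329/48*γ123


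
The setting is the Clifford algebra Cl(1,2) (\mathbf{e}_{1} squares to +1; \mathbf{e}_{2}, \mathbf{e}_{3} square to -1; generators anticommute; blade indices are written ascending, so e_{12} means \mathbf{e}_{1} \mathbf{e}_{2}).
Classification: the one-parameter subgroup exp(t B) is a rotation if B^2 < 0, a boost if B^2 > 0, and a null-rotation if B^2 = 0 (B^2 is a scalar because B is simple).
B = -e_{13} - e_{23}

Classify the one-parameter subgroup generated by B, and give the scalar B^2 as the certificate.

B^2 term by term: the squares give (-1)^2*(e_{13})^2 + (-1)^2*(e_{23})^2 = 1*(+1) + 1*(-1) = 0 (each basis 2-blade squares to minus the product of its generators' squares); cross terms between blades sharing an index anticommute and cancel. So B^2 = 0.
Answer: null-rotation, certificate B^2 = 0. The invariant at work: B^2 = 0 is unchanged by conjugation, hence its sign classifies the subgroup whatever basis B is written in.


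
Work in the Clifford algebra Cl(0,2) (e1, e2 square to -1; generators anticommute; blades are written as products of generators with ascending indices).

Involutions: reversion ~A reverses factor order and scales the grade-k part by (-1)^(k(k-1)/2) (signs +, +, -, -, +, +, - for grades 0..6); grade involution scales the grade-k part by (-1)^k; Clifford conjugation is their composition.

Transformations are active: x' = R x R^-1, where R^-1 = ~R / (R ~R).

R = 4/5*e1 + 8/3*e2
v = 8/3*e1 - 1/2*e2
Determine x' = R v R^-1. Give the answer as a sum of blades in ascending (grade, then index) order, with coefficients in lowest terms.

~R = 4/5*e1 + 8/3*e2, and R ~R = -1744/225, so R^-1 = ~R / (-1744/225).
R v = -4/5 - 338/45*e1 e2
Answer: -818/327*e1 + 229/218*e2


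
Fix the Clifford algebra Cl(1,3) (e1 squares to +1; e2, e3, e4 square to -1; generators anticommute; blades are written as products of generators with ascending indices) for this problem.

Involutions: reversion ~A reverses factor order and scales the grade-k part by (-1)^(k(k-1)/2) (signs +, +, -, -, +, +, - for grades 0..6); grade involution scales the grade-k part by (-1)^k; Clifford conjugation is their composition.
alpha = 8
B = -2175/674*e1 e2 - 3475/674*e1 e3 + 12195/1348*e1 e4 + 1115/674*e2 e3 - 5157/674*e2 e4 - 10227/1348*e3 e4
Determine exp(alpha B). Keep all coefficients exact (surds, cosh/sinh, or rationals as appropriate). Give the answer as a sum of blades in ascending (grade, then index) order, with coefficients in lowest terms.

B^2 term by term: the squares give (-2175/674)^2*(e1 e2)^2 + (-3475/674)^2*(e1 e3)^2 + (12195/1348)^2*(e1 e4)^2 + (1115/674)^2*(e2 e3)^2 + (-5157/674)^2*(e2 e4)^2 + (-10227/1348)^2*(e3 e4)^2 = 4730625/454276*(+1) + 12075625/454276*(+1) + 148718025/1817104*(+1) + 1243225/454276*(-1) + 26594649/454276*(-1) + 104591529/1817104*(-1) = 0 (each basis 2-blade squares to minus the product of its generators' squares); cross terms between blades sharing an index anticommute and cancel; the commuting (index-disjoint) pairs give grade-4 terms 2*c*c'*(blade product), which cancel blade by blade — e1 e2 e3 e4: 22243725/454276 - 17920575/227138 + 13597425/454276 = 0 — confirming B is simple. So B^2 = 0.
B^2 = 0, so the series truncates immediately: exp(alpha B) = 1 + alpha B (parabolic case).
Answer: 1 - 8700/337*e1 e2 - 13900/337*e1 e3 + 24390/337*e1 e4 + 4460/337*e2 e3 - 20628/337*e2 e4 - 20454/337*e3 e4


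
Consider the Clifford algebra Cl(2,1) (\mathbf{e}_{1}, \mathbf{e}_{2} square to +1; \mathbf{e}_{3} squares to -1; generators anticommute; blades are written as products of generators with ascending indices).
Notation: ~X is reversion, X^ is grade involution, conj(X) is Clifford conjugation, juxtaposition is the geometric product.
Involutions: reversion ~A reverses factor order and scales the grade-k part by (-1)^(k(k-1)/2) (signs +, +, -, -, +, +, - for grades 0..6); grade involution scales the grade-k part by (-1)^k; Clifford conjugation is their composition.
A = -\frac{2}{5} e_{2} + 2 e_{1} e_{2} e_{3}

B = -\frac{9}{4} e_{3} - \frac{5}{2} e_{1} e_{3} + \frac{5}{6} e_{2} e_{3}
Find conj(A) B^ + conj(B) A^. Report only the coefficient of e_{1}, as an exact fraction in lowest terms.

first term: \frac{5}{3} e_{1} + 5 e_{2} + \frac{1}{3} e_{3} - \frac{9}{2} e_{1} e_{2} + \frac{9}{10} e_{2} e_{3} + e_{1} e_{2} e_{3}
second term: \frac{5}{3} e_{1} + 5 e_{2} + \frac{1}{3} e_{3} + \frac{9}{2} e_{1} e_{2} - \frac{9}{10} e_{2} e_{3} - e_{1} e_{2} e_{3}
Answer: \frac{10}{3}


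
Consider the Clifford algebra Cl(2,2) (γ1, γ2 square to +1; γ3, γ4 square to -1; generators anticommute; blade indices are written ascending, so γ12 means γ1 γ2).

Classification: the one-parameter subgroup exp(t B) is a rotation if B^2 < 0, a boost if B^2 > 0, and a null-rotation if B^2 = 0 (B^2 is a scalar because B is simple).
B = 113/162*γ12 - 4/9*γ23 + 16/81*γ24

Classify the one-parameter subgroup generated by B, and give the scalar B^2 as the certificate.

B^2 term by term: the squares give (113/162)^2*(γ12)^2 + (-4/9)^2*(γ23)^2 + (16/81)^2*(γ24)^2 = 12769/26244*(-1) + 16/81*(+1) + 256/6561*(+1) = -1/4 (each basis 2-blade squares to minus the product of its generators' squares); cross terms between blades sharing an index anticommute and cancel. So B^2 = -1/4.
Answer: rotation, certificate B^2 = -1/4. Note: conjugating B changes its blade decomposition but never the scalar B^2 = -1/4, whose sign settles the classification.


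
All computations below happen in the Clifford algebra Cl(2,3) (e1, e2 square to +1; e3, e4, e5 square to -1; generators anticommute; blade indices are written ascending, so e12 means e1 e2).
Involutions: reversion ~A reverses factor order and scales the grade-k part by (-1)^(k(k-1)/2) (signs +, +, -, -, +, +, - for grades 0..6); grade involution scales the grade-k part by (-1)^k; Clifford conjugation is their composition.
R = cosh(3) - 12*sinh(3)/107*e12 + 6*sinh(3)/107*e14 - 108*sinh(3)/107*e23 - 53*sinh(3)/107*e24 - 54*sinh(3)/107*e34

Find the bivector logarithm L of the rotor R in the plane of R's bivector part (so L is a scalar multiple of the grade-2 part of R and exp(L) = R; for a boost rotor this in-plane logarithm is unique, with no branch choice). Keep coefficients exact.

The scalar part of R is cosh(3), which fixes the rapidity magnitude through cosh (cosh is even, so it cannot fix the sign — the bivector part carries that); dividing the bivector part by sinh of the rapidity gives the plane, and L = rapidity * plane, where the joint sign ambiguity of (rapidity, plane) cancels in the product.
Concretely: cosh(rapidity) = cosh(3) gives rapidity = ±3, and since rapidity/sinh(rapidity) is even the sign is immaterial: L = (rapidity/sinh(rapidity)) * <R>_2 = (3/sinh(3)) * <R>_2.
Answer: -36/107*e12 + 18/107*e14 - 324/107*e23 - 159/107*e24 - 162/107*e34


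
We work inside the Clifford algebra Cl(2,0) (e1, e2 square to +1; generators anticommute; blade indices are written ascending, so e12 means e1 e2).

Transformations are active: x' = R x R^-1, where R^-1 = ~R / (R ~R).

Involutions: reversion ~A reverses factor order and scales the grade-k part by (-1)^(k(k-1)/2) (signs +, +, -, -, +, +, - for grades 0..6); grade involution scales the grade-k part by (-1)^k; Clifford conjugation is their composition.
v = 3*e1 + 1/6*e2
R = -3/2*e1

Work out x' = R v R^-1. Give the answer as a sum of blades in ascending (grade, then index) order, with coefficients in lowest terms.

~R = -3/2*e1, and R ~R = 9/4, so R^-1 = ~R / (9/4).
R v = -9/2 - 1/4*e12
Answer: 3*e1 - 1/6*e2


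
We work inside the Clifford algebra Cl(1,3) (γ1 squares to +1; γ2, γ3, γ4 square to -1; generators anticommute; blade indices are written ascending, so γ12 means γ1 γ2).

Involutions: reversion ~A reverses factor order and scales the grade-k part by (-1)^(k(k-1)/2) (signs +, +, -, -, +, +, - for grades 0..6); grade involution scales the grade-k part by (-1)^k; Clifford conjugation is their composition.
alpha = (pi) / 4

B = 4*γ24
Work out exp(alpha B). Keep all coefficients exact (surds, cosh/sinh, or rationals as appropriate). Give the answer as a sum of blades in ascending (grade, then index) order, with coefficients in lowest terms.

B^2 = (4)^2*(γ24)^2 = 16*(-1) = -16 (a basis 2-blade squares to minus the product of its generators' squares).
B^2 = -16 — since the square is negative, the closed form is circular: l = 4, alpha*l = pi, so exp(alpha B) = cos(pi) + (sin(pi)/4)*B = -1 + (0)*B.
Answer: -1


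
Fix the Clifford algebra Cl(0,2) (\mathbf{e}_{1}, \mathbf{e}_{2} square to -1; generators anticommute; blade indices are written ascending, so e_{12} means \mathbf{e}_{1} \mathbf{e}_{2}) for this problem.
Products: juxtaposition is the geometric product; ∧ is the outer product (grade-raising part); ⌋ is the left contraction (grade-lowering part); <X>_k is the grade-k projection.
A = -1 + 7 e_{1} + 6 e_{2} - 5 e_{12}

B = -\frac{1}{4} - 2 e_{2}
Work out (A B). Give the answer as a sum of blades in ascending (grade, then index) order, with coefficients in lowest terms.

step 1: \frac{49}{4} - \frac{47}{4} e_{1} + \frac{1}{2} e_{2} - \frac{51}{4} e_{12}
Answer: \frac{49}{4} - \frac{47}{4} e_{1} + \frac{1}{2} e_{2} - \frac{51}{4} e_{12}


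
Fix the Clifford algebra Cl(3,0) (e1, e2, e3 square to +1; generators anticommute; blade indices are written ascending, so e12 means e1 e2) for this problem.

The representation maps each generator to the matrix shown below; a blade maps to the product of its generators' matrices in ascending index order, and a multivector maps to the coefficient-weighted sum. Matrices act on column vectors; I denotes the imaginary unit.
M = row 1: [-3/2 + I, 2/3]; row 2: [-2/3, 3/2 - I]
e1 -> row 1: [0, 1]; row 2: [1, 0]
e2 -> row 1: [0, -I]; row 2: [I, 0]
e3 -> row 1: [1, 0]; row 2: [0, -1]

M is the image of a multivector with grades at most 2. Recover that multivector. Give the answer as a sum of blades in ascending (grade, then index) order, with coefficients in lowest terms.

Method: 1, rho(e1), rho(e2), rho(e3) form a trace-orthogonal basis of the 2x2 complex matrices (tr(X Y) = 2 if X = Y, else 0), so M = m0*1 + m1*rho(e1) + m2*rho(e2) + m3*rho(e3) with m0 = tr(M)/2 = 0, m1 = tr(M rho(e1))/2 = 0, m2 = tr(M rho(e2))/2 = 2*I/3, m3 = tr(M rho(e3))/2 = -3/2 + I.
Multiplying table entries, the bivector images are rho(e12) = I*rho(e3), rho(e13) = -I*rho(e2), rho(e23) = I*rho(e1); with real blade coefficients the real parts of m0..m3 are the coefficients of 1, e1, e2, e3 and the imaginary parts give the bivectors (e23: Im m1, e13: -Im m2, e12: Im m3).
Answer: -3/2*e3 + e12 - 2/3*e13


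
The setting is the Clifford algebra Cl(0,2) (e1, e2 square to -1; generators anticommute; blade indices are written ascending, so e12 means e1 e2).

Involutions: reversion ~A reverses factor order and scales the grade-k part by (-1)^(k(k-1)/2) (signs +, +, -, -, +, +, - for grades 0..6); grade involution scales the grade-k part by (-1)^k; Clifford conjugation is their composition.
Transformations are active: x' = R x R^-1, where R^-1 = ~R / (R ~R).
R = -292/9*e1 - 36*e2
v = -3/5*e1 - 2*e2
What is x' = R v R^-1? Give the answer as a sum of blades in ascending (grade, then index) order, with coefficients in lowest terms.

~R = -292/9*e1 - 36*e2, and R ~R = -190240/81, so R^-1 = ~R / (-190240/81).
R v = -1372/15 + 1948/45*e12
Answer: -57282/29725*e1 - 23899/29725*e2


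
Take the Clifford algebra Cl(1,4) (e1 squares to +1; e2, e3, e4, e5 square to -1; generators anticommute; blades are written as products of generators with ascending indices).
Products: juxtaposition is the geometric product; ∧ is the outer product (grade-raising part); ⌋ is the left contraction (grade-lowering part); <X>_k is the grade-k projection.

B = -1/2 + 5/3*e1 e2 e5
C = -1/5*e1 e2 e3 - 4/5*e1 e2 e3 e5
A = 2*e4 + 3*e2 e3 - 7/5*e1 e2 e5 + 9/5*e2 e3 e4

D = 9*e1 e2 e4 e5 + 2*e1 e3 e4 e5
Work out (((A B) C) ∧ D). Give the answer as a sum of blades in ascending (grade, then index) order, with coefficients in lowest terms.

step 1: 7/3 - e4 - 3/2*e2 e3 + 7/10*e1 e2 e5 + 5*e1 e3 e5 - 9/10*e2 e3 e4 + 10/3*e1 e2 e4 e5 + 3*e1 e3 e4 e5
step 2: -3/10*e1 + 4*e2 - 14/25*e3 + 9/50*e1 e4 - 6/5*e1 e5 - 12/5*e2 e4 - e2 e5 + 8/3*e3 e4 + 7/50*e3 e5 - 7/15*e1 e2 e3 + 18/25*e1 e4 e5 + 3/5*e2 e4 e5 - 2/3*e3 e4 e5 - 1/5*e1 e2 e3 e4 - 28/15*e1 e2 e3 e5 - 4/5*e1 e2 e3 e4 e5
step 3: -326/25*e1 e2 e3 e4 e5
Answer: -326/25*e1 e2 e3 e4 e5


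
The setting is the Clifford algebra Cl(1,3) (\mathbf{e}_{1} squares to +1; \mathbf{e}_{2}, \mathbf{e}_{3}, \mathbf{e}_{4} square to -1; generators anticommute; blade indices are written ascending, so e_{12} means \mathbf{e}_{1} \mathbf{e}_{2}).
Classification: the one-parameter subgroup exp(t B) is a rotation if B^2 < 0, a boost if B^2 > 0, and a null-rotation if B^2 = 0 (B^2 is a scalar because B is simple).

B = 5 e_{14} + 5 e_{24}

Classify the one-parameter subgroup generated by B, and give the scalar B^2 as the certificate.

B^2 term by term: the squares give (5)^2*(e_{14})^2 + (5)^2*(e_{24})^2 = 25*(+1) + 25*(-1) = 0 (each basis 2-blade squares to minus the product of its generators' squares); cross terms between blades sharing an index anticommute and cancel. So B^2 = 0.
Answer: null-rotation, certificate B^2 = 0. Check the certificate: B^2 = 0, and that sign is decisive whatever form B takes.


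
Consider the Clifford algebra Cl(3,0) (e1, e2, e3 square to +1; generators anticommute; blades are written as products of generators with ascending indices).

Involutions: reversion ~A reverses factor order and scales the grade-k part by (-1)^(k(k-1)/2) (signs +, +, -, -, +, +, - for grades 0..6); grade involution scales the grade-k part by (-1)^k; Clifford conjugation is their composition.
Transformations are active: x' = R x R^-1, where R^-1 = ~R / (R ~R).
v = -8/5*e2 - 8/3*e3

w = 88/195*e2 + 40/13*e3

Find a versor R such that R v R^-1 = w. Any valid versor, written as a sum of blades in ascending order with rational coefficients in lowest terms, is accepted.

Key observation: q(v) = q(w) = 2176/225 (sandwiches preserve the norm), so R = v + w = -224/195*e2 + 16/39*e3 works whenever it is invertible — the component of v along it is kept and (v - w)/2 reverses, sending v to w.
Answer: -224/195*e2 + 16/39*e3


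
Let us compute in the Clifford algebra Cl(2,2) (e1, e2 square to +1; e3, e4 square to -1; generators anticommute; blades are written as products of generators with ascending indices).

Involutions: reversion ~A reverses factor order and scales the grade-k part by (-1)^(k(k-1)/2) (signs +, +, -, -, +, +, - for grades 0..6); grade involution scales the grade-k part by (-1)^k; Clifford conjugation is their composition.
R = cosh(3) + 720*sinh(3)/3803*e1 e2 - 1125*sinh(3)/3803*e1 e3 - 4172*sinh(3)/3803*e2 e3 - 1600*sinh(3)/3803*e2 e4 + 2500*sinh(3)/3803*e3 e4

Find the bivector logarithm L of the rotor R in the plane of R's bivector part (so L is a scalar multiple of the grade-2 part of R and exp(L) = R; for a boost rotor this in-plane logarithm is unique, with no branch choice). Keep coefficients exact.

The scalar part of R is cosh(3), which determines |rapidity| via cosh; the sign lives in the bivector part, and pairing them (bivector part over sinh of the rapidity = the plane) gives the unique in-plane L = rapidity * plane.
Concretely: cosh(rapidity) = cosh(3) gives rapidity = ±3, and since rapidity/sinh(rapidity) is even the sign is immaterial: L = (rapidity/sinh(rapidity)) * <R>_2 = (3/sinh(3)) * <R>_2.
Answer: 2160/3803*e1 e2 - 3375/3803*e1 e3 - 12516/3803*e2 e3 - 4800/3803*e2 e4 + 7500/3803*e3 e4


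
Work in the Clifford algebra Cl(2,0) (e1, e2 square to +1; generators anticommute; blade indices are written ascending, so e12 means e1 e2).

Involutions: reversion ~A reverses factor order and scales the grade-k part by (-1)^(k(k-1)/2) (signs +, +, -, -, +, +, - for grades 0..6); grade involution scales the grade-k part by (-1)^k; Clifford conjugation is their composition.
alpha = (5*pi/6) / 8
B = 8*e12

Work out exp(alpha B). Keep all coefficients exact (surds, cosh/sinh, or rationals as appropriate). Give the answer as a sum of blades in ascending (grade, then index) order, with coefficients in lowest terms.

B^2 = (8)^2*(e12)^2 = 64*(-1) = -64 (a basis 2-blade squares to minus the product of its generators' squares).
B^2 = -64 — since the square is negative, the closed form is circular: l = 8, alpha*l = 5*pi/6, so exp(alpha B) = cos(5*pi/6) + (sin(5*pi/6)/8)*B = -sqrt(3)/2 + (1/16)*B.
Answer: -sqrt(3)/2 + 1/2*e12


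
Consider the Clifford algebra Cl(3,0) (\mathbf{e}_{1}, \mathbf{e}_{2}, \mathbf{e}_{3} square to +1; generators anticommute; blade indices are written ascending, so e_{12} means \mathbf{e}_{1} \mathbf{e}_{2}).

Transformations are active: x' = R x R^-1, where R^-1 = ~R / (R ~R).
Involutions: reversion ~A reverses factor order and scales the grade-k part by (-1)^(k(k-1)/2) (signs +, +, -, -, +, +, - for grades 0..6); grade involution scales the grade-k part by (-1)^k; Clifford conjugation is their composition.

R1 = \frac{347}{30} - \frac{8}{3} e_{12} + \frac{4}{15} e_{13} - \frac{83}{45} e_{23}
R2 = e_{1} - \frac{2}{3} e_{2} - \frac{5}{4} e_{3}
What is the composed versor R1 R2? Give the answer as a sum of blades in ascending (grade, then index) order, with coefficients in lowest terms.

Distribute over the terms of R2 (each basis-blade product reordered to ascending indices, repeated generators contracted through their squares):
R1 (e_{1}) = \frac{347}{30} e_{1} + \frac{8}{3} e_{2} - \frac{4}{15} e_{3} - \frac{83}{45} e_{123}
R1 (-\frac{2}{3} e_{2}) = \frac{16}{9} e_{1} - \frac{347}{45} e_{2} - \frac{166}{135} e_{3} + \frac{8}{45} e_{123}
R1 (-\frac{5}{4} e_{3}) = -\frac{1}{3} e_{1} + \frac{83}{36} e_{2} - \frac{347}{24} e_{3} + \frac{10}{3} e_{123}
Summing the partial products and collecting blades:
Answer: \frac{1171}{90} e_{1} - \frac{493}{180} e_{2} - \frac{17231}{1080} e_{3} + \frac{5}{3} e_{123}


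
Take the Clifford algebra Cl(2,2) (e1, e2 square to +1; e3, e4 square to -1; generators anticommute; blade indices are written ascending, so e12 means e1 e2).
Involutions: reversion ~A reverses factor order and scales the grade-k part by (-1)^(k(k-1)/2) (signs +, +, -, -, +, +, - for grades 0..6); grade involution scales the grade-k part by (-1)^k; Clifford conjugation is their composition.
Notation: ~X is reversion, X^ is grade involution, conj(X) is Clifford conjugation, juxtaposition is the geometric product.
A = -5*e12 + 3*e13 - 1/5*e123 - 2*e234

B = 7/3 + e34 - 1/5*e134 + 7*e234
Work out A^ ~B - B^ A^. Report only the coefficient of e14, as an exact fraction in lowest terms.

first term: 14 + 2*e2 + 3/5*e4 - 169/15*e12 + 7*e13 + 8/5*e14 - 1/25*e24 + 7/15*e123 - 104/5*e124 + 35*e134 + 17/3*e234 + 5*e1234
second term: 14 - 2*e2 + 3/5*e4 - 181/15*e12 + 7*e13 + 22/5*e14 + 1/25*e24 + 7/15*e123 + 106/5*e124 - 35*e134 + 11/3*e234 - 5*e1234
Answer: -14/5


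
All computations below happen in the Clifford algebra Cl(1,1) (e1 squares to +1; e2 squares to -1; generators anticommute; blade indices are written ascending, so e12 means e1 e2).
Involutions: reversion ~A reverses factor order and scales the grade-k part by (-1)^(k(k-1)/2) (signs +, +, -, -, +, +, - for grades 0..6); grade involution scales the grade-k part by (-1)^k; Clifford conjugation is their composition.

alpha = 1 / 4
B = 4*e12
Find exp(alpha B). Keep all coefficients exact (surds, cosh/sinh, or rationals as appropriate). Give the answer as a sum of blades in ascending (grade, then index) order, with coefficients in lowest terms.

B^2 = (4)^2*(e12)^2 = 16*(+1) = 16 (a basis 2-blade squares to minus the product of its generators' squares).
B^2 = 16 — B^2 > 0, so the exponential closes hyperbolically: l = 4, alpha*l = 1, so exp(alpha B) = cosh(1) + (sinh(1)/4)*B = cosh(1) + (sinh(1)/4)*B.
Answer: cosh(1) + sinh(1)*e12


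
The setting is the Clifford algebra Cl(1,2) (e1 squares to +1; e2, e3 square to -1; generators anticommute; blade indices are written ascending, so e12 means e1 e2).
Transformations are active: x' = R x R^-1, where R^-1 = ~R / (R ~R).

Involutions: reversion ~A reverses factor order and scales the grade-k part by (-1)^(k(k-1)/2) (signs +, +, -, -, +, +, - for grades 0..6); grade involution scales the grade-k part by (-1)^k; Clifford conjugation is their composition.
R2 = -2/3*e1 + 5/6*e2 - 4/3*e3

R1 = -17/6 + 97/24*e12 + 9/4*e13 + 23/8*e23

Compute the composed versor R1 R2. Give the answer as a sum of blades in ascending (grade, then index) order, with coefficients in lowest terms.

Distribute over the terms of R2 (each basis-blade product reordered to ascending indices, repeated generators contracted through their squares):
R1 (-2/3*e1) = 17/9*e1 + 97/36*e2 + 3/2*e3 - 23/12*e123
R1 (5/6*e2) = -485/144*e1 - 85/36*e2 + 115/48*e3 - 15/8*e123
R1 (-4/3*e3) = 3*e1 + 23/6*e2 + 34/9*e3 - 97/18*e123
Summing the partial products and collecting blades:
Answer: 73/48*e1 + 25/6*e2 + 1105/144*e3 - 661/72*e123


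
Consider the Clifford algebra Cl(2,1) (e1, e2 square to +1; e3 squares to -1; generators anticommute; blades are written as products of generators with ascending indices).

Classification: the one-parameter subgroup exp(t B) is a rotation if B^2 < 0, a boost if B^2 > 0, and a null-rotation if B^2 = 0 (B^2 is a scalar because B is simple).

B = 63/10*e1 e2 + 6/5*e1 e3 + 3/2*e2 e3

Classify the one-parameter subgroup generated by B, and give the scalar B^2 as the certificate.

B^2 term by term: the squares give (63/10)^2*(e1 e2)^2 + (6/5)^2*(e1 e3)^2 + (3/2)^2*(e2 e3)^2 = 3969/100*(-1) + 36/25*(+1) + 9/4*(+1) = -36 (each basis 2-blade squares to minus the product of its generators' squares); cross terms between blades sharing an index anticommute and cancel. So B^2 = -36.
Answer: rotation, certificate B^2 = -36. Why this suffices: the scalar -36 survives any versor conjugation, so its sign alone determines the class however B is presented.


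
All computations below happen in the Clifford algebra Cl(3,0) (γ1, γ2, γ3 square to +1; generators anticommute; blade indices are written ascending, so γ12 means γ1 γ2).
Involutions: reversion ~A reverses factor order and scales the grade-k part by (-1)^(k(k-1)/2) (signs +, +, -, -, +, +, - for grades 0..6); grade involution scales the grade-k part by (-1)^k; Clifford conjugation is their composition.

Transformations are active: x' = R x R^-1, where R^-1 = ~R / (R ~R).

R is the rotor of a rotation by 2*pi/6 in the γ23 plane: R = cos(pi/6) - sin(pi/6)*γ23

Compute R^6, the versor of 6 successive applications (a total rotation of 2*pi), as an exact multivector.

The rotor phase is half the rotation angle and phases add under composition, so 6 steps in the γ23 plane accumulate phase 6*(pi/6) = pi: R^6 = cos(pi) - sin(pi)*γ23.
cos(pi) = -1 and sin(pi) = 0, so R^6 = -1. The total rotation 2*pi is 1 full turn, so every vector returns to itself, yet the rotor is -1, on the OTHER sheet of the double cover (an odd number of 2*pi turns).
Answer: -1


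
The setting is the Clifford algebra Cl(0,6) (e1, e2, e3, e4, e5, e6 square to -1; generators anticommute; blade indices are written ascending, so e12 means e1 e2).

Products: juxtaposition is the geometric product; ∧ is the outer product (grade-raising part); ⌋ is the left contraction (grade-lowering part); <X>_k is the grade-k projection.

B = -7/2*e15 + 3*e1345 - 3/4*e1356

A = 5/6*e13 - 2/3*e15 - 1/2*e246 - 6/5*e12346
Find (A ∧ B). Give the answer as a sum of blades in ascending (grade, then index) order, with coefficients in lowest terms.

step 1: 7/4*e12456
Answer: 7/4*e12456


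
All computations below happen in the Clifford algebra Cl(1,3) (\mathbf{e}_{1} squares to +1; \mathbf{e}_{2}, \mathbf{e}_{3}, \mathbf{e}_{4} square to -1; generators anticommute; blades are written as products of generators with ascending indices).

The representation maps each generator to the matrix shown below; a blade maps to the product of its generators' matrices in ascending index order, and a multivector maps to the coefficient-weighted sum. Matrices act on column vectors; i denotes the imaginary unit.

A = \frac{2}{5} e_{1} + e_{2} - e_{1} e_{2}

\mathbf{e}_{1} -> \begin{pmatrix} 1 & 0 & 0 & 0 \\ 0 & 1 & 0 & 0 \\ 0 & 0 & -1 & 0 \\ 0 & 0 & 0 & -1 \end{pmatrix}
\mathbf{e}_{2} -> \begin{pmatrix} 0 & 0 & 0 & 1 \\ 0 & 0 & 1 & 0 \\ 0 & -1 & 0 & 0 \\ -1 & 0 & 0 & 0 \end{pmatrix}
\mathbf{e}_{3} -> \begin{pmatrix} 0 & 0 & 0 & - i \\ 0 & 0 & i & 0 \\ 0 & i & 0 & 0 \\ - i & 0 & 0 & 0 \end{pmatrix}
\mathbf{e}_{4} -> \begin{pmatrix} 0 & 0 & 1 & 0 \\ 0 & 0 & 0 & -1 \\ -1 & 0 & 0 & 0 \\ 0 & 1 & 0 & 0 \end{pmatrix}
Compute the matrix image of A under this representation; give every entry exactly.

Bivector images (products of the table entries): rho(e_{1} e_{2}) = rho(\mathbf{e}_{1})rho(\mathbf{e}_{2}) = \begin{pmatrix} 0 & 0 & 0 & 1 \\ 0 & 0 & 1 & 0 \\ 0 & 1 & 0 & 0 \\ 1 & 0 & 0 & 0 \end{pmatrix}.
M = (\frac{2}{5})*rho(e_{1}) + (1)*rho(e_{2}) + (-1)*rho(e_{1} e_{2}), summed entrywise:
Answer: \begin{pmatrix} \frac{2}{5} & 0 & 0 & 0 \\ 0 & \frac{2}{5} & 0 & 0 \\ 0 & -2 & - \frac{2}{5} & 0 \\ -2 & 0 & 0 & - \frac{2}{5} \end{pmatrix}


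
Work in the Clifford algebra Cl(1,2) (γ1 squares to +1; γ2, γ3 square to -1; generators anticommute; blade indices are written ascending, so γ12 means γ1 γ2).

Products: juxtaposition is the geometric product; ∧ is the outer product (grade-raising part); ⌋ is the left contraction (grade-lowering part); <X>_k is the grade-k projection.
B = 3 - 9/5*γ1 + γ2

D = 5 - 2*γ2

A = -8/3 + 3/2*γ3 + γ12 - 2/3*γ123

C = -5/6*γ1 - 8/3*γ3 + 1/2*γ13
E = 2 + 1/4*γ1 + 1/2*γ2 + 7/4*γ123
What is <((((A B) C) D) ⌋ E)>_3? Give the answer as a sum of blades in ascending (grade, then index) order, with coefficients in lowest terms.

step 1: -8 + 19/5*γ1 - 13/15*γ2 + 9/2*γ3 + 3*γ12 + 61/30*γ13 - 3/10*γ23 - 2*γ123
step 2: 197/20 + 2581/180*γ1 + 27/10*γ2 + 4487/180*γ3 - 1063/180*γ12 - 623/60*γ13 + 223/90*γ23 - 439/60*γ123
step 3: 1093/20 + 3593/60*γ1 - 31/5*γ2 + 7181/60*γ3 - 10477/180*γ12 - 2237/60*γ13 + 2801/45*γ23 - 1147/20*γ123
step 4: 3416/15 - 68591/720*γ1 + 22217/240*γ2 - 73339/720*γ3 - 50267/240*γ12 - 217/20*γ13 + 25151/240*γ23 + 7651/80*γ123
step 5: 7651/80*γ123
Answer: 7651/80*γ123


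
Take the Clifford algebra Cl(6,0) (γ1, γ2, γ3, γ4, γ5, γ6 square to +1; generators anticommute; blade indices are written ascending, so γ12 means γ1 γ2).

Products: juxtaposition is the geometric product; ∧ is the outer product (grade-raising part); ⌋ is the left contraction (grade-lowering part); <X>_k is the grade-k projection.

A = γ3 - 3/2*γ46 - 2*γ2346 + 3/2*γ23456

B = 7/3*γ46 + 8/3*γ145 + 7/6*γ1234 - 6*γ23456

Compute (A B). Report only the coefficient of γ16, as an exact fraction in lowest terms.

step 1: -11/2 - 12*γ5 - 7/3*γ16 + 14/3*γ23 + 7/6*γ124 - 9/4*γ156 + 25/2*γ235 + 7/3*γ346 + 23/4*γ1236 - 8/3*γ1345 + 6*γ2456 - 16/3*γ12356
Answer: -7/3


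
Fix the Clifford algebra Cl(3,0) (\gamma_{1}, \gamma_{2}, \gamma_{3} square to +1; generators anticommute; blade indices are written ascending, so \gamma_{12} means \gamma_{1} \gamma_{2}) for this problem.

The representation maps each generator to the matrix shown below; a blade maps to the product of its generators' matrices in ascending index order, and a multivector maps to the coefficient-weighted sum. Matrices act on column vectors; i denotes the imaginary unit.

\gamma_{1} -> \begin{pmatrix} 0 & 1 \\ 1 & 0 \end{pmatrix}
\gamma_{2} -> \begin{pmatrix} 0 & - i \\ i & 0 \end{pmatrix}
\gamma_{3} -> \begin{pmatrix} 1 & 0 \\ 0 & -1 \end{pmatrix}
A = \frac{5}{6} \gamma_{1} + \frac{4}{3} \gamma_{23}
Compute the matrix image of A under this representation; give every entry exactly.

Bivector images (products of the table entries): rho(\gamma_{23}) = rho(\gamma_{2})rho(\gamma_{3}) = \begin{pmatrix} 0 & i \\ i & 0 \end{pmatrix}.
M = (\frac{5}{6})*rho(\gamma_{1}) + (\frac{4}{3})*rho(\gamma_{23}), summed entrywise:
Answer: \begin{pmatrix} 0 & \frac{5}{6} + \frac{4 i}{3} \\ \frac{5}{6} + \frac{4 i}{3} & 0 \end{pmatrix}


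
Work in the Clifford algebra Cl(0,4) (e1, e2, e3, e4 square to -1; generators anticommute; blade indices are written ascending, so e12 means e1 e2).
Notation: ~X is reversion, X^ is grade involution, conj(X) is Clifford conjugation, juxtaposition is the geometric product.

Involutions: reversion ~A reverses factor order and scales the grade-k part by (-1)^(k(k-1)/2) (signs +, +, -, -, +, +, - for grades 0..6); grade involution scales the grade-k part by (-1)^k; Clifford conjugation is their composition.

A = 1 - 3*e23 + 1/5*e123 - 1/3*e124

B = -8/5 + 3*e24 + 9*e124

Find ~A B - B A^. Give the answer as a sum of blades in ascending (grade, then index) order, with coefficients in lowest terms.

first term: 7/5 - e1 - 24/5*e23 + 3*e24 + 54/5*e34 + 8/25*e123 + 127/15*e124 + 132/5*e134
second term: 7/5 - e1 + 24/5*e23 + 3*e24 + 36/5*e34 + 8/25*e123 + 127/15*e124 + 138/5*e134
Answer: -48/5*e23 + 18/5*e34 - 6/5*e134


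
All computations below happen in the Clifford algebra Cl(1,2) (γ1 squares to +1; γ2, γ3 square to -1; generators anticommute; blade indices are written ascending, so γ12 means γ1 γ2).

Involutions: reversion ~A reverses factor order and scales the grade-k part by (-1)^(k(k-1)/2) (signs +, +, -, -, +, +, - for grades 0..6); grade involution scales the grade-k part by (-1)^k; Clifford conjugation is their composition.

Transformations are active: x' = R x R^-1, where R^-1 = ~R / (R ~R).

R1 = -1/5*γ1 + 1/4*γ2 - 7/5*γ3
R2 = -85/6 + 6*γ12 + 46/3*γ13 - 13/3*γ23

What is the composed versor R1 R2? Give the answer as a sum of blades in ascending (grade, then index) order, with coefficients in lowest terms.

Distribute over the terms of R1 (each basis-blade product reordered to ascending indices, repeated generators contracted through their squares):
(-1/5*γ1) R2 = 17/6*γ1 - 6/5*γ2 - 46/15*γ3 + 13/15*γ123
(1/4*γ2) R2 = 3/2*γ1 - 85/24*γ2 + 13/12*γ3 - 23/6*γ123
(-7/5*γ3) R2 = -322/15*γ1 + 91/15*γ2 + 119/6*γ3 - 42/5*γ123
Summing the partial products and collecting blades:
Answer: -257/15*γ1 + 53/40*γ2 + 357/20*γ3 - 341/30*γ123


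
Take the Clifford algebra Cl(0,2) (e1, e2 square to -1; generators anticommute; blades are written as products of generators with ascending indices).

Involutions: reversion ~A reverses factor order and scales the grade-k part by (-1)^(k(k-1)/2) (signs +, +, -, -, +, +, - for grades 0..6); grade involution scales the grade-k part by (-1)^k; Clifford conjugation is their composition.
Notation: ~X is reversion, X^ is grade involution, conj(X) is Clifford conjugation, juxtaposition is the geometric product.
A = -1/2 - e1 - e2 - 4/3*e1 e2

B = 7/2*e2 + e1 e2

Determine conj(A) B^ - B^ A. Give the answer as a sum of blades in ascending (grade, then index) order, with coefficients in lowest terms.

first term: 13/6 + 17/3*e1 + 3/4*e2 - 4*e1 e2
second term: -13/6 + 17/3*e1 + 3/4*e2 - 4*e1 e2
Answer: 13/3


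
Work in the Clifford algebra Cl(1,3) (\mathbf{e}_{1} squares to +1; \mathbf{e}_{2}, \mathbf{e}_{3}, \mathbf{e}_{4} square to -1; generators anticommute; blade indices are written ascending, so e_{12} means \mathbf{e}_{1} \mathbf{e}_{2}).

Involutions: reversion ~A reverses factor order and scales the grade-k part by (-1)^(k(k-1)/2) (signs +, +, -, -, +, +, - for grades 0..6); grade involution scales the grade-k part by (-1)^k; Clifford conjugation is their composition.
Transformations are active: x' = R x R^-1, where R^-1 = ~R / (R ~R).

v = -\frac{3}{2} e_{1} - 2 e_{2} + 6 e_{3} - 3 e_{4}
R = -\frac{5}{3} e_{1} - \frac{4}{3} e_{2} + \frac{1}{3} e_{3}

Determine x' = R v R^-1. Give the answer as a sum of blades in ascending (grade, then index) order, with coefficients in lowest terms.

~R = -\frac{5}{3} e_{1} - \frac{4}{3} e_{2} + \frac{1}{3} e_{3}, and R ~R = \frac{8}{9}, so R^-1 = ~R / (\frac{8}{9}).
R v = -\frac{13}{6} + \frac{4}{3} e_{12} - \frac{19}{2} e_{13} + 5 e_{14} - \frac{22}{3} e_{23} + 4 e_{24} - e_{34}
Answer: \frac{77}{8} e_{1} + \frac{17}{2} e_{2} - \frac{61}{8} e_{3} + 3 e_{4}


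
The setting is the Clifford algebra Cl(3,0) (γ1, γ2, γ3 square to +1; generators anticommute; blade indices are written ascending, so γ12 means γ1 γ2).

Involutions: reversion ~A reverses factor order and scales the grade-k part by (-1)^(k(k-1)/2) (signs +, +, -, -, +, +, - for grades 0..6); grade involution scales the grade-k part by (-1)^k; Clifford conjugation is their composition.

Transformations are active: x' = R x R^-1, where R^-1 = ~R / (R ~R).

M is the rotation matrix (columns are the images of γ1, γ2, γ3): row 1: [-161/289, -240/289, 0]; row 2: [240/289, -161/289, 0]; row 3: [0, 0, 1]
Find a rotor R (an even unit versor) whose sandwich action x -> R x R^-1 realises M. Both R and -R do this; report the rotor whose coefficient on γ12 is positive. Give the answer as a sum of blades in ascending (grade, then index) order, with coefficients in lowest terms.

Method: write R = a + b12*γ12 + b13*γ13 + b23*γ23 with a^2 + b12^2 + b13^2 + b23^2 = 1 (so R^-1 = ~R). Expanding the columns R e_j ~R gives tr M = 4a^2 - 1 and, from the antisymmetric part, M21 - M12 = -4a*b12, M13 - M31 = 4a*b13, M32 - M23 = -4a*b23.
Here tr M = -33/289, so a^2 = (1 + tr M)/4 = 64/289 and a = ±8/17. Taking a = 8/17: M21 - M12 = 480/289, M13 - M31 = 0, M32 - M23 = 0, giving b12 = -15/17, b13 = 0, b23 = 0, i.e. R = 8/17 - 15/17*γ12.
Its γ12 coefficient is negative, so report the other preimage -R.
Answer: -8/17 + 15/17*γ12. Sheet selection: the two-to-one cover makes ±R indistinguishable at the matrix level (trace -33/289), so uniqueness comes from the required sign on γ12.
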